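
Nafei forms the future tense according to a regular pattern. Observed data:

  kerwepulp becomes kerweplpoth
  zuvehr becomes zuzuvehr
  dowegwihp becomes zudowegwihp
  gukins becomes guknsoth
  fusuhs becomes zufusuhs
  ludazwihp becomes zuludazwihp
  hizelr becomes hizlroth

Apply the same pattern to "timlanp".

zuvehr and hizelr both end in -r yet inflect differently (zuzuvehr, hizlroth), so the final letter is not what conditions the rule; the second-to-last letter is.
"timlanp" has second-to-last letter 'n'. The one such stem in the data (gukins → guknsoth) deletes the last vowel and adds -oth (as do hizelr, kerwepulp), so the same rule applies.
The other pattern: stems whose second-to-last letter is 'h' add the prefix zu-.
So timlanp → timlnpoth.

timlnpoth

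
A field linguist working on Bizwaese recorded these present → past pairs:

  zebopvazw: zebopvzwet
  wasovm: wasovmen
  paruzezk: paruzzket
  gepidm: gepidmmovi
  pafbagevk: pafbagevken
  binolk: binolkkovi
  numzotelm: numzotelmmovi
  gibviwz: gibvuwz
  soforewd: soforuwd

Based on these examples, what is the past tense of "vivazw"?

vivzwet

paruzezk and pafbagevk both end in -k yet inflect differently (paruzzket, pafbagevken), so the final letter is not what conditions the rule; the second-to-last letter is.
"vivazw" has second-to-last letter 'z'. The stems whose second-to-last letter is 'z' (paruzezk → paruzzket, zebopvazw → zebopvzwet) delete the last vowel and add -et.
The other patterns: stems whose second-to-last letter is 'w' change the last vowel to 'u'; stems whose second-to-last letter is 'v' add -en; stems whose second-to-last letter is 'd' or 'l' double the final consonant and add -ovi.
So vivazw → vivzwet.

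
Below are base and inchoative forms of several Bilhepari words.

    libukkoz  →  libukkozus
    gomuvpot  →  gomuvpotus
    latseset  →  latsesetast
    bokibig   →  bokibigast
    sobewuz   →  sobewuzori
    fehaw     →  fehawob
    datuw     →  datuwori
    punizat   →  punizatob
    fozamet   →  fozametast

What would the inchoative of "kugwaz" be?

"kugwaz" has last vowel 'a'. The stems whose last vowel is 'a' (punizat → punizatob, fehaw → fehawob) add -ob.
The other patterns: stems whose last vowel is 'e' or 'i' add -ast; stems whose last vowel is 'o' add -us; stems whose last vowel is 'u' add -ori.
So kugwaz → kugwazob.

kugwazob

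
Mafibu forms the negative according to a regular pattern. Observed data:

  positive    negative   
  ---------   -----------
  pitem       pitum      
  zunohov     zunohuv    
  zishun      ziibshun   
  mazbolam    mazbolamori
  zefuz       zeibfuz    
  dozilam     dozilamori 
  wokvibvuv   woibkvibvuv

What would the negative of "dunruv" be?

duibnruv

wokvibvuv and zunohov both end in -v yet inflect differently (woibkvibvuv, zunohuv), so the final letter is not what conditions the rule; the last vowel is.
"dunruv" has last vowel 'u'. The stems whose last vowel is 'u' (zefuz → zeibfuz, wokvibvuv → woibkvibvuv, zishun → ziibshun) insert -ib- after the first vowel.
So dunruv → duibnruv.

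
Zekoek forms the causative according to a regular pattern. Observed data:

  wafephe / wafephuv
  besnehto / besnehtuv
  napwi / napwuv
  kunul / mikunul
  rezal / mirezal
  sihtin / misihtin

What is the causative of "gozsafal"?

migozsafal

napwi and sihtin both have last vowel 'i' yet inflect differently (napwuv, misihtin), so the last vowel is not what conditions the rule; whether the stem ends in a vowel or a consonant is.
"gozsafal" ends in a consonant. The stems ending in a consonant (kunul → mikunul, rezal → mirezal, sihtin → misihtin) add the prefix mi-.
The other pattern: stems ending in a vowel drop the final letter and add -uv.
So gozsafal → migozsafal.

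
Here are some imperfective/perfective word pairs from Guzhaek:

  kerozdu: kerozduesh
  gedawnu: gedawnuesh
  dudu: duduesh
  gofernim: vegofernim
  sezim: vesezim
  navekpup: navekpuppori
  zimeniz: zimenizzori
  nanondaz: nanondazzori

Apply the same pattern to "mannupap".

kerozdu and navekpup both have last vowel 'u' yet inflect differently (kerozduesh, navekpuppori), so the last vowel is not what conditions the rule; the final letter is.
"mannupap" ends in -p. The one such stem in the data (navekpup → navekpuppori) doubles the final consonant and adds -ori (as do zimeniz, nanondaz), so the same rule applies.
So mannupap → mannupappori.

mannupappori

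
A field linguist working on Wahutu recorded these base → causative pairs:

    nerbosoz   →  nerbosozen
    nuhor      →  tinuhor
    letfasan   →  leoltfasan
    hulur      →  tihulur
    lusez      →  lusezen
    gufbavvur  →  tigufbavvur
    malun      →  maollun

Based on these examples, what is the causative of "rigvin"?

riolgvin

"rigvin" ends in -n. The stems ending in -n (letfasan → leoltfasan, malun → maollun) insert -ol- after the first vowel.
The other patterns: stems ending in -r add the prefix ti-; stems ending in -z add -en.
So rigvin → riolgvin.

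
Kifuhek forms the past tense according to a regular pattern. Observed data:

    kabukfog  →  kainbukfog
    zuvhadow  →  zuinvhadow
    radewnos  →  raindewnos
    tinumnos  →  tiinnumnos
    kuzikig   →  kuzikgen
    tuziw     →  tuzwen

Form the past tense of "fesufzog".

feinsufzog

kabukfog and kuzikig both end in -g yet inflect differently (kainbukfog, kuzikgen), so the final letter is not what conditions the rule; the last vowel is.
"fesufzog" has last vowel 'o'. The stems whose last vowel is 'o' (kabukfog → kainbukfog, zuvhadow → zuinvhadow, radewnos → raindewnos) insert -in- after the first vowel.
The other pattern: stems whose last vowel is 'i' delete the last vowel and add -en.
So fesufzog → feinsufzog.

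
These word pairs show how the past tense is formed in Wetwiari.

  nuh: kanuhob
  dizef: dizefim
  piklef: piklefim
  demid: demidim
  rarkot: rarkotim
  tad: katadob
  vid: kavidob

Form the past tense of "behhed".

"behhed" has 2 vowels. The stems with 2 vowels (rarkot → rarkotim, demid → demidim, piklef → piklefim) add -im.
The other pattern: stems with 1 vowel add ka- … -ob around the stem.
So behhed → behhedim.

behhedim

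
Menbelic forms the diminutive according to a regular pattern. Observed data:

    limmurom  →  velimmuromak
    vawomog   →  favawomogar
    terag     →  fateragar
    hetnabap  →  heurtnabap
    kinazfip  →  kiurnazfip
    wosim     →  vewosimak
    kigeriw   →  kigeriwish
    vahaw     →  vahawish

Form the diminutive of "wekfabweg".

fawekfabwegar

kigeriw and wosim both have last vowel 'i' yet inflect differently (kigeriwish, vewosimak), so the last vowel is not what conditions the rule; the final letter is.
"wekfabweg" ends in -g. The stems ending in -g (terag → fateragar, vawomog → favawomogar) add fa- … -ar around the stem.
The other patterns: stems ending in -w add -ish; stems ending in -m add ve- … -ak around the stem; stems ending in -p insert -ur- after the first vowel.
So wekfabweg → fawekfabwegar.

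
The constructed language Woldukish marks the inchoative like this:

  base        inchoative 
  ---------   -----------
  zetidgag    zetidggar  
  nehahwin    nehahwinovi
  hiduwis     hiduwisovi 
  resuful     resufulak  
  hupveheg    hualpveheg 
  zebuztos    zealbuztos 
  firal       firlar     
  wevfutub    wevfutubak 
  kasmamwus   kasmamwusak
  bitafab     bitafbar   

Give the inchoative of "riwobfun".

riwobfunak

zebuztos and hiduwis both end in -s yet inflect differently (zealbuztos, hiduwisovi), so the final letter is not what conditions the rule; the last vowel is.
"riwobfun" has last vowel 'u'. The stems whose last vowel is 'u' (wevfutub → wevfutubak, kasmamwus → kasmamwusak, resuful → resufulak) add -ak.
So riwobfun → riwobfunak.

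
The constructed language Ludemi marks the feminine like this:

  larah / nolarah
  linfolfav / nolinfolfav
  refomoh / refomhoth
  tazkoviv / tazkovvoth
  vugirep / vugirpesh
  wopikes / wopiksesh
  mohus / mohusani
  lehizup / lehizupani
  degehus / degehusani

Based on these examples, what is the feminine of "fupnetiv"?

"fupnetiv" has last vowel 'i'. The one such stem in the data (tazkoviv → tazkovvoth) deletes the last vowel and adds -oth (as does refomoh), so the same rule applies.
So fupnetiv → fupnetvoth.

fupnetvoth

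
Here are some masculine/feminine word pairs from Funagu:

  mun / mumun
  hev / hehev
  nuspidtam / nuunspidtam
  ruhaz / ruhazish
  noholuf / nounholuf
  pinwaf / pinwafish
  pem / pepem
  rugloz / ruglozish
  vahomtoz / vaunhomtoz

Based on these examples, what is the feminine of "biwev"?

"biwev" has 2 vowels. The stems with 2 vowels (ruhaz → ruhazish, pinwaf → pinwafish, rugloz → ruglozish) add -ish.
The other patterns: stems with 1 vowel repeat the first consonant+vowel as a prefix; stems with 3 vowels insert -un- after the first vowel.
So biwev → biwevish.

biwevish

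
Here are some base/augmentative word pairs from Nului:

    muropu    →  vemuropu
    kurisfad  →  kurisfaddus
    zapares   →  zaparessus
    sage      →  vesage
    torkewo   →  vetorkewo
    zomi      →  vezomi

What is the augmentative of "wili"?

"wili" ends in a vowel. The stems ending in a vowel (sage → vesage, torkewo → vetorkewo, zomi → vezomi) add the prefix ve-.
The other pattern: stems ending in a consonant double the final consonant and add -us.
So wili → vewili.

vewili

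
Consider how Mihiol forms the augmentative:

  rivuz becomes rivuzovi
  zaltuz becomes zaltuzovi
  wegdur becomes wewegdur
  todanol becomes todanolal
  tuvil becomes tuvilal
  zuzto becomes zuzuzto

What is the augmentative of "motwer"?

momotwer

todanol and zuzto both have last vowel 'o' yet inflect differently (todanolal, zuzuzto), so the last vowel is not what conditions the rule; the final letter is.
"motwer" ends in -r. The one such stem in the data (wegdur → wewegdur) repeats the first consonant+vowel as a prefix (as does zuzto), so the same rule applies.
So motwer → momotwer.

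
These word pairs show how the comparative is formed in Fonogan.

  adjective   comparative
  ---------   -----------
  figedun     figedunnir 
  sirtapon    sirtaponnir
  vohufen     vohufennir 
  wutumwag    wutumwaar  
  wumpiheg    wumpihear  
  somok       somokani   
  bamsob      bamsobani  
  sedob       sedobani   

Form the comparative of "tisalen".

vohufen and wumpiheg both have last vowel 'e' yet inflect differently (vohufennir, wumpihear), so the last vowel is not what conditions the rule; the final letter is.
"tisalen" ends in -n. The stems ending in -n (figedun → figedunnir, sirtapon → sirtaponnir, vohufen → vohufennir) double the final consonant and add -ir.
The other patterns: stems ending in -g drop the final letter and add -ar; stems ending in -b or -k add -ani.
So tisalen → tisalennir.

tisalennir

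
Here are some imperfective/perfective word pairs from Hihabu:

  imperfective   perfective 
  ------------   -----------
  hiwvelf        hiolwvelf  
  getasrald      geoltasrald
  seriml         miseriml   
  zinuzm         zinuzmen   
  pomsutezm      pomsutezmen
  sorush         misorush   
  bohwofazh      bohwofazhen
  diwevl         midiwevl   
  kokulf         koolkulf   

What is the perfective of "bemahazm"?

"bemahazm" has second-to-last letter 'z'. The stems whose second-to-last letter is 'z' (zinuzm → zinuzmen, bohwofazh → bohwofazhen, pomsutezm → pomsutezmen) add -en.
The other patterns: stems whose second-to-last letter is 'l' insert -ol- after the first vowel; stems whose second-to-last letter is 'm', 's' or 'v' add the prefix mi-.
So bemahazm → bemahazmen.

bemahazmen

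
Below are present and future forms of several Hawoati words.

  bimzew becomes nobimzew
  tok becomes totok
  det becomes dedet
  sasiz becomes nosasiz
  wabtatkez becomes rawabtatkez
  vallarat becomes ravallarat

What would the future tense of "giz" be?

sasiz and wabtatkez both end in -z yet inflect differently (nosasiz, rawabtatkez), so the final letter is not what conditions the rule; the number of vowels is.
"giz" has 1 vowel. The stems with 1 vowel (tok → totok, det → dedet) repeat the first consonant+vowel as a prefix.
So giz → gigiz.

gigiz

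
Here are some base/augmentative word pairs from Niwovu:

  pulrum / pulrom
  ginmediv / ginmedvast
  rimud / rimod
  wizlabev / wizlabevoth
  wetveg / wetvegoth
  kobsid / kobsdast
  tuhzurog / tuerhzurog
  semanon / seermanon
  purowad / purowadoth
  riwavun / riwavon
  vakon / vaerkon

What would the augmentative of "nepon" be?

neerpon

"nepon" has last vowel 'o'. The stems whose last vowel is 'o' (tuhzurog → tuerhzurog, vakon → vaerkon, semanon → seermanon) insert -er- after the first vowel.
The other patterns: stems whose last vowel is 'a' or 'e' add -oth; stems whose last vowel is 'u' change the last vowel to 'o'; stems whose last vowel is 'i' delete the last vowel and add -ast.
So nepon → neerpon.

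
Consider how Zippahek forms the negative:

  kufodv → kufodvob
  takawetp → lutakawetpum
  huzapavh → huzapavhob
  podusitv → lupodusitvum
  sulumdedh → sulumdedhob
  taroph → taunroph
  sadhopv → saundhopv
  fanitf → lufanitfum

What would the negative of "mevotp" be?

"mevotp" has second-to-last letter 't'. The stems whose second-to-last letter is 't' (takawetp → lutakawetpum, fanitf → lufanitfum, podusitv → lupodusitvum) add lu- … -um around the stem.
The other patterns: stems whose second-to-last letter is 'p' insert -un- after the first vowel; stems whose second-to-last letter is 'd' or 'v' add -ob.
So mevotp → lumevotpum.

lumevotpum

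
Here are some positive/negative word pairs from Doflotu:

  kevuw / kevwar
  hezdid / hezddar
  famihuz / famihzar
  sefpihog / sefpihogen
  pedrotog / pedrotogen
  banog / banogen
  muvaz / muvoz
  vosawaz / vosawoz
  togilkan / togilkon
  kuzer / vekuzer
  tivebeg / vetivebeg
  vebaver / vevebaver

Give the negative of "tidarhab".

"tidarhab" has last vowel 'a'. The stems whose last vowel is 'a' (muvaz → muvoz, vosawaz → vosawoz, togilkan → togilkon) change the last vowel to 'o'.
The other patterns: stems whose last vowel is 'i' or 'u' delete the last vowel and add -ar; stems whose last vowel is 'o' add -en; stems whose last vowel is 'e' add the prefix ve-.
So tidarhab → tidarhob.

tidarhob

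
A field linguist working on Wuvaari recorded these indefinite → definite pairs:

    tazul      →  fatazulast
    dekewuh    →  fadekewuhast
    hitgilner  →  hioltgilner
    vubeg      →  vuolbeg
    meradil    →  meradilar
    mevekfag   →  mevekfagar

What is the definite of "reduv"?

"reduv" has last vowel 'u'. The stems whose last vowel is 'u' (tazul → fatazulast, dekewuh → fadekewuhast) add fa- … -ast around the stem.
The other patterns: stems whose last vowel is 'e' insert -ol- after the first vowel; stems whose last vowel is 'a' or 'i' add -ar.
So reduv → fareduvast.

fareduvast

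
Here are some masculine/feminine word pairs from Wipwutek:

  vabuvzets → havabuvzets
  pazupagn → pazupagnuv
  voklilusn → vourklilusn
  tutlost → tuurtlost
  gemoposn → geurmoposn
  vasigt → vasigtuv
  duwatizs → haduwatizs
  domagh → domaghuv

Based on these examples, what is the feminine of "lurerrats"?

pazupagn and gemoposn both end in -n yet inflect differently (pazupagnuv, geurmoposn), so the final letter is not what conditions the rule; the second-to-last letter is.
"lurerrats" has second-to-last letter 't'. The one such stem in the data (vabuvzets → havabuvzets) adds the prefix ha-, so the same rule applies.
The other patterns: stems whose second-to-last letter is 'g' add -uv; stems whose second-to-last letter is 's' insert -ur- after the first vowel.
So lurerrats → halurerrats.

halurerrats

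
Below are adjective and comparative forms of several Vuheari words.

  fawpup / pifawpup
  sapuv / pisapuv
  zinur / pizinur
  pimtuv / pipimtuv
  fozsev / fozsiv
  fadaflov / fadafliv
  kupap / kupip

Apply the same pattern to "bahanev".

"bahanev" has last vowel 'e'. The one such stem in the data (fozsev → fozsiv) changes the last vowel to 'i' (as do fadaflov, kupap), so the same rule applies.
The other pattern: stems whose last vowel is 'u' add the prefix pi-.
So bahanev → bahaniv.

bahaniv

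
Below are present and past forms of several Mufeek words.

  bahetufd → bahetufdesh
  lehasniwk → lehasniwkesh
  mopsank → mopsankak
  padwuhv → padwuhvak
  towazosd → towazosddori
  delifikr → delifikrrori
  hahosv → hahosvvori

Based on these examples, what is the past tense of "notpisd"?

"notpisd" has second-to-last letter 's'. The stems whose second-to-last letter is 's' (towazosd → towazosddori, hahosv → hahosvvori) double the final consonant and add -ori.
The other patterns: stems whose second-to-last letter is 'f' or 'w' add -esh; stems whose second-to-last letter is 'h' or 'n' add -ak.
So notpisd → notpisddori.

notpisddori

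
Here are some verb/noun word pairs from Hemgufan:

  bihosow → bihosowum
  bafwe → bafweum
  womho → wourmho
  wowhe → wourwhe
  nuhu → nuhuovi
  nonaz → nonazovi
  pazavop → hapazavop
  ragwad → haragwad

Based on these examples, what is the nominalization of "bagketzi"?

"bagketzi" begins with b-. The stems beginning with b- (bihosow → bihosowum, bafwe → bafweum) add -um.
The other patterns: stems beginning with w- insert -ur- after the first vowel; stems beginning with n- add -ovi; stems beginning with p- or r- add the prefix ha-.
So bagketzi → bagketzium.

bagketzium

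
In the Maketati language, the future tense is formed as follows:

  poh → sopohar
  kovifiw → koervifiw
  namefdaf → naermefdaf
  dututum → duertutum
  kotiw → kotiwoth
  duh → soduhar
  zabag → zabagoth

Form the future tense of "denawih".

"denawih" has 3 vowels. The stems with 3 vowels (kovifiw → koervifiw, dututum → duertutum, namefdaf → naermefdaf) insert -er- after the first vowel.
So denawih → deernawih.

deernawih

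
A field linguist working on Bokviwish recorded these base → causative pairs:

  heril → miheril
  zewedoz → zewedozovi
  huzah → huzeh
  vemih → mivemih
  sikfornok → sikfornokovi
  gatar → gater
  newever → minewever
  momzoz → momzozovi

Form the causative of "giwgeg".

"giwgeg" has last vowel 'e'. The one such stem in the data (newever → minewever) adds the prefix mi-, so the same rule applies.
So giwgeg → migiwgeg.

migiwgeg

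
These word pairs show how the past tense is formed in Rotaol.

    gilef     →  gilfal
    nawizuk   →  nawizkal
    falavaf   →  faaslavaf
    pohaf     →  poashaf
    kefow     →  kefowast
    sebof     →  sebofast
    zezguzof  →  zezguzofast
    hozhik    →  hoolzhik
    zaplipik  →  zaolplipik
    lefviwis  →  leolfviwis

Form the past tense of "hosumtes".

"hosumtes" has last vowel 'e'. The one such stem in the data (gilef → gilfal) deletes the last vowel and adds -al (as does nawizuk), so the same rule applies.
So hosumtes → hosumtsal.

hosumtsal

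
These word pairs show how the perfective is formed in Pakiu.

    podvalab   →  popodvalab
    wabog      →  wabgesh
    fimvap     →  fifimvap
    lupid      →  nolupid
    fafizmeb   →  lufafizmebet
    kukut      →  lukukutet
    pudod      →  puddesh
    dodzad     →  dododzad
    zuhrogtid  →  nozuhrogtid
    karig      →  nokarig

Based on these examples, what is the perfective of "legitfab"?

"legitfab" has last vowel 'a'. The stems whose last vowel is 'a' (podvalab → popodvalab, fimvap → fifimvap, dodzad → dododzad) repeat the first consonant+vowel as a prefix.
The other patterns: stems whose last vowel is 'e' or 'u' add lu- … -et around the stem; stems whose last vowel is 'i' add the prefix no-; stems whose last vowel is 'o' delete the last vowel and add -esh.
So legitfab → lelegitfab.

lelegitfab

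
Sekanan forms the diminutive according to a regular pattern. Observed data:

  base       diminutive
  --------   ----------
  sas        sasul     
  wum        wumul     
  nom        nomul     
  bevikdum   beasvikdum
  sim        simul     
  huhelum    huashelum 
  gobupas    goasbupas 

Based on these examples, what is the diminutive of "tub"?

tubul

"tub" has 1 vowel. The stems with 1 vowel (sim → simul, nom → nomul, wum → wumul) add -ul.
So tub → tubul.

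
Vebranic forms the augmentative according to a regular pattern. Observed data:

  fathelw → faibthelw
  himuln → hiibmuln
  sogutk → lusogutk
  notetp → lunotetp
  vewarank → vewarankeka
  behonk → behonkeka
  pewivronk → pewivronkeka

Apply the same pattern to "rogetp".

lurogetp

sogutk and vewarank both end in -k yet inflect differently (lusogutk, vewarankeka), so the final letter is not what conditions the rule; the second-to-last letter is.
"rogetp" has second-to-last letter 't'. The stems whose second-to-last letter is 't' (sogutk → lusogutk, notetp → lunotetp) add the prefix lu-.
So rogetp → lurogetp.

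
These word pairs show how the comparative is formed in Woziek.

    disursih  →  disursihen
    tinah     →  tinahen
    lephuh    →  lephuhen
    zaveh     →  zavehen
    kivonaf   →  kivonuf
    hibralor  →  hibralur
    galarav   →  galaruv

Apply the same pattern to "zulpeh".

zulpehen

tinah and kivonaf both have last vowel 'a' yet inflect differently (tinahen, kivonuf), so the last vowel is not what conditions the rule; the final letter is.
"zulpeh" ends in -h. The stems ending in -h (disursih → disursihen, tinah → tinahen, lephuh → lephuhen) add -en.
The other pattern: stems ending in -f, -r or -v change the last vowel to 'u'.
So zulpeh → zulpehen.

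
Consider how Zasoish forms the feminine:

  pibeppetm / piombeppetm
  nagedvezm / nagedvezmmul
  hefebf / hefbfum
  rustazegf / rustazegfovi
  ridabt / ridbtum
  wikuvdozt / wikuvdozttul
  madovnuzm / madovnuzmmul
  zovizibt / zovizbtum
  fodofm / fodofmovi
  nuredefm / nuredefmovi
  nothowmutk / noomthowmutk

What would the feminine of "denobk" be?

denbkum

"denobk" has second-to-last letter 'b'. The stems whose second-to-last letter is 'b' (zovizibt → zovizbtum, hefebf → hefbfum, ridabt → ridbtum) delete the last vowel and add -um.
The other patterns: stems whose second-to-last letter is 'z' double the final consonant and add -ul; stems whose second-to-last letter is 't' insert -om- after the first vowel; stems whose second-to-last letter is 'f' or 'g' add -ovi.
So denobk → denbkum.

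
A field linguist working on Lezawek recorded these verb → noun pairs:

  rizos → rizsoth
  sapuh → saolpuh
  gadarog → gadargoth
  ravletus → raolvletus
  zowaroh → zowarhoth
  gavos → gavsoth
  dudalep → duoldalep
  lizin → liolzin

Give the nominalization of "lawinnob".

zowaroh and sapuh both end in -h yet inflect differently (zowarhoth, saolpuh), so the final letter is not what conditions the rule; the last vowel is.
"lawinnob" has last vowel 'o'. The stems whose last vowel is 'o' (gadarog → gadargoth, zowaroh → zowarhoth, gavos → gavsoth) delete the last vowel and add -oth.
The other pattern: stems whose last vowel is 'e', 'i' or 'u' insert -ol- after the first vowel.
So lawinnob → lawinnboth.

lawinnboth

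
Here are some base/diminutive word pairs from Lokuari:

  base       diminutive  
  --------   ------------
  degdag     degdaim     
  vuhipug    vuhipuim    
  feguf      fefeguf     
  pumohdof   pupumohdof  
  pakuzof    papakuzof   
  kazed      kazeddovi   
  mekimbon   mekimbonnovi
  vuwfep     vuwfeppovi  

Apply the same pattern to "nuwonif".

vuhipug and feguf both have last vowel 'u' yet inflect differently (vuhipuim, fefeguf), so the last vowel is not what conditions the rule; the final letter is.
"nuwonif" ends in -f. The stems ending in -f (feguf → fefeguf, pumohdof → pupumohdof, pakuzof → papakuzof) repeat the first consonant+vowel as a prefix.
The other patterns: stems ending in -g drop the final letter and add -im; stems ending in -d, -n or -p double the final consonant and add -ovi.
So nuwonif → nunuwonif.

nunuwonif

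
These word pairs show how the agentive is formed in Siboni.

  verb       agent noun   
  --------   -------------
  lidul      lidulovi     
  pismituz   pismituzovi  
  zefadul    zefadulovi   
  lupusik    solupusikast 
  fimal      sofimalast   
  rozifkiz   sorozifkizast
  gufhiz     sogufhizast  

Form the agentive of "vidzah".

lidul and fimal both end in -l yet inflect differently (lidulovi, sofimalast), so the final letter is not what conditions the rule; the last vowel is.
"vidzah" has last vowel 'a'. The one such stem in the data (fimal → sofimalast) adds so- … -ast around the stem, so the same rule applies.
So vidzah → sovidzahast.

sovidzahast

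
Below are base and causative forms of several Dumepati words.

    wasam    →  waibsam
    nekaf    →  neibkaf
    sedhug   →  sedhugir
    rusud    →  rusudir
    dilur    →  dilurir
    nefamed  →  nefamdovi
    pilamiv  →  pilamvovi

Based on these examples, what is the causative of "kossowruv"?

kossowruvir

rusud and nefamed both end in -d yet inflect differently (rusudir, nefamdovi), so the final letter is not what conditions the rule; the last vowel is.
"kossowruv" has last vowel 'u'. The stems whose last vowel is 'u' (sedhug → sedhugir, rusud → rusudir, dilur → dilurir) add -ir.
The other patterns: stems whose last vowel is 'a' insert -ib- after the first vowel; stems whose last vowel is 'e' or 'i' delete the last vowel and add -ovi.
So kossowruv → kossowruvir.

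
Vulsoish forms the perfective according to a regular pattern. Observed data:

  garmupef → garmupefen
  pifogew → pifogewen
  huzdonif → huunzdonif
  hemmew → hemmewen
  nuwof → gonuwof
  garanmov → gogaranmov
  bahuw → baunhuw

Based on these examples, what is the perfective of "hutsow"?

"hutsow" has last vowel 'o'. The stems whose last vowel is 'o' (garanmov → gogaranmov, nuwof → gonuwof) add the prefix go-.
The other patterns: stems whose last vowel is 'e' add -en; stems whose last vowel is 'i' or 'u' insert -un- after the first vowel.
So hutsow → gohutsow.

gohutsow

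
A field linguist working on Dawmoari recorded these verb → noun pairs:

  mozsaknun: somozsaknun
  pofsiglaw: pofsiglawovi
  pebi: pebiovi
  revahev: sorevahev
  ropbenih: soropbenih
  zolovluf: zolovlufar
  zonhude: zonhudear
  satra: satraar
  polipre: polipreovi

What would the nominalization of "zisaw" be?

zisawar

polipre and zonhude both end in -e yet inflect differently (polipreovi, zonhudear), so the final letter is not what conditions the rule; the first letter is.
"zisaw" begins with z-. The stems beginning with z- (zonhude → zonhudear, zolovluf → zolovlufar) add -ar.
The other patterns: stems beginning with p- add -ovi; stems beginning with m- or r- add the prefix so-.
So zisaw → zisawar.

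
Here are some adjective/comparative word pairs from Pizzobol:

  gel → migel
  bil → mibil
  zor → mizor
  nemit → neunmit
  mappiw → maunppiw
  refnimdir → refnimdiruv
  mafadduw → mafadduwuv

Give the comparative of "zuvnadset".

zuvnadsetuv

zor and refnimdir both end in -r yet inflect differently (mizor, refnimdiruv), so the final letter is not what conditions the rule; the number of vowels is.
"zuvnadset" has 3 vowels. The stems with 3 vowels (refnimdir → refnimdiruv, mafadduw → mafadduwuv) add -uv.
The other patterns: stems with 1 vowel add the prefix mi-; stems with 2 vowels insert -un- after the first vowel.
So zuvnadset → zuvnadsetuv.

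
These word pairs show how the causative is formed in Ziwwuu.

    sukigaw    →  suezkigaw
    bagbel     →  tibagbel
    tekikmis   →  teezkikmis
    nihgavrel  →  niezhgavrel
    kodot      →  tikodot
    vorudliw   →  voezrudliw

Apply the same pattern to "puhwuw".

tipuhwuw

bagbel and nihgavrel both end in -l yet inflect differently (tibagbel, niezhgavrel), so the final letter is not what conditions the rule; the number of vowels is.
"puhwuw" has 2 vowels. The stems with 2 vowels (bagbel → tibagbel, kodot → tikodot) add the prefix ti-.
So puhwuw → tipuhwuw.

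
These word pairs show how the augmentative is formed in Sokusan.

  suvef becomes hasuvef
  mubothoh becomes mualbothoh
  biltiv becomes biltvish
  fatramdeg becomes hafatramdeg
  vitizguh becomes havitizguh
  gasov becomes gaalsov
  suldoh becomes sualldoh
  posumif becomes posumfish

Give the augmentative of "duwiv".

duwvish

"duwiv" has last vowel 'i'. The stems whose last vowel is 'i' (biltiv → biltvish, posumif → posumfish) delete the last vowel and add -ish.
So duwiv → duwvish.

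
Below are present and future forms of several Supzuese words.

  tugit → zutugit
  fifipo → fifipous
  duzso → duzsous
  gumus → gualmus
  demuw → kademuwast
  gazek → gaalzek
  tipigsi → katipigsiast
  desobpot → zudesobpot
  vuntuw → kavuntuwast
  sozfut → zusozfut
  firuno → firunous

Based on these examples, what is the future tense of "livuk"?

desobpot and fifipo both have last vowel 'o' yet inflect differently (zudesobpot, fifipous), so the last vowel is not what conditions the rule; the final letter is.
"livuk" ends in -k. The one such stem in the data (gazek → gaalzek) inserts -al- after the first vowel (as does gumus), so the same rule applies.
So livuk → lialvuk.

lialvuk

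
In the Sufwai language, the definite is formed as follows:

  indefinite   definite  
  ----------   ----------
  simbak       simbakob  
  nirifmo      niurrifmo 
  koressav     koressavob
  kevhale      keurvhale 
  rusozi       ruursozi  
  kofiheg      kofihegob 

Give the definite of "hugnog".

kevhale and kofiheg both have last vowel 'e' yet inflect differently (keurvhale, kofihegob), so the last vowel is not what conditions the rule; whether the stem ends in a vowel or a consonant is.
"hugnog" ends in a consonant. The stems ending in a consonant (simbak → simbakob, koressav → koressavob, kofiheg → kofihegob) add -ob.
So hugnog → hugnogob.

hugnogob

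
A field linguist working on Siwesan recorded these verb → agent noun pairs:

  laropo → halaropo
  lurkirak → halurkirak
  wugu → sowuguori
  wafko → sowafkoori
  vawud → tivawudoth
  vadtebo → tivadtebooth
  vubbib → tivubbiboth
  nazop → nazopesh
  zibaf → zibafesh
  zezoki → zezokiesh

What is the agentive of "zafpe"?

"zafpe" begins with z-. The stems beginning with z- (zibaf → zibafesh, zezoki → zezokiesh) add -esh.
So zafpe → zafpeesh.

zafpeesh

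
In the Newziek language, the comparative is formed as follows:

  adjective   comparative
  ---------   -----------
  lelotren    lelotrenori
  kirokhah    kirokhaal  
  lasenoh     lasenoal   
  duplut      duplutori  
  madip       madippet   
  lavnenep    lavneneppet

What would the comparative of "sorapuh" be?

"sorapuh" ends in -h. The stems ending in -h (lasenoh → lasenoal, kirokhah → kirokhaal) drop the final letter and add -al.
The other patterns: stems ending in -p double the final consonant and add -et; stems ending in -n or -t add -ori.
So sorapuh → sorapual.

sorapual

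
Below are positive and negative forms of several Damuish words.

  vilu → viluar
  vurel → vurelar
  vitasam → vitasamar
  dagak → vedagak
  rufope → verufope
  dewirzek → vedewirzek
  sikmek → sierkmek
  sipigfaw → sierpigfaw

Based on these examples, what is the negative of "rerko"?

dagak and sikmek both end in -k yet inflect differently (vedagak, sierkmek), so the final letter is not what conditions the rule; the first letter is.
"rerko" begins with r-. The one such stem in the data (rufope → verufope) adds the prefix ve-, so the same rule applies.
So rerko → vererko.

vererko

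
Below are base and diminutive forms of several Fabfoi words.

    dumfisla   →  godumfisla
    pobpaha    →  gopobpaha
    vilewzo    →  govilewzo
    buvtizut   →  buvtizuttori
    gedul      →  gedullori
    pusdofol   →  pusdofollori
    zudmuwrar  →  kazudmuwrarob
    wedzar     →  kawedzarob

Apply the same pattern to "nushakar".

vilewzo and pusdofol both have last vowel 'o' yet inflect differently (govilewzo, pusdofollori), so the last vowel is not what conditions the rule; the final letter is.
"nushakar" ends in -r. The stems ending in -r (zudmuwrar → kazudmuwrarob, wedzar → kawedzarob) add ka- … -ob around the stem.
The other patterns: stems ending in -a or -o add the prefix go-; stems ending in -l or -t double the final consonant and add -ori.
So nushakar → kanushakarob.

kanushakarob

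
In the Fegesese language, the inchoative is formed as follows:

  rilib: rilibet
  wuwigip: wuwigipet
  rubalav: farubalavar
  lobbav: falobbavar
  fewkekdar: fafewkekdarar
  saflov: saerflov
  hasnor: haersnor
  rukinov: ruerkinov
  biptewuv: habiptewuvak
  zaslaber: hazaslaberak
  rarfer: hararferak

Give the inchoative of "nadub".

"nadub" has last vowel 'u'. The one such stem in the data (biptewuv → habiptewuvak) adds ha- … -ak around the stem, so the same rule applies.
The other patterns: stems whose last vowel is 'i' add -et; stems whose last vowel is 'a' add fa- … -ar around the stem; stems whose last vowel is 'o' insert -er- after the first vowel.
So nadub → hanadubak.

hanadubak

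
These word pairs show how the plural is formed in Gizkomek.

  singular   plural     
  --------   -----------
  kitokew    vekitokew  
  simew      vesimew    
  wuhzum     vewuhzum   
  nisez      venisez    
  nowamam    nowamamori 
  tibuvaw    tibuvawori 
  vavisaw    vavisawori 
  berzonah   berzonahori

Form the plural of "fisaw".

fisawori

vavisaw and simew both end in -w yet inflect differently (vavisawori, vesimew), so the final letter is not what conditions the rule; the last vowel is.
"fisaw" has last vowel 'a'. The stems whose last vowel is 'a' (vavisaw → vavisawori, berzonah → berzonahori, nowamam → nowamamori) add -ori.
The other pattern: stems whose last vowel is 'e' or 'u' add the prefix ve-.
So fisaw → fisawori.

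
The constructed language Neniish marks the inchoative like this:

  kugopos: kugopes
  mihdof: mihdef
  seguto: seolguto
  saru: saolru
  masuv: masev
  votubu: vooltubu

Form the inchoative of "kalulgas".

masuv and votubu both have last vowel 'u' yet inflect differently (masev, vooltubu), so the last vowel is not what conditions the rule; whether the stem ends in a vowel or a consonant is.
"kalulgas" ends in a consonant. The stems ending in a consonant (masuv → masev, kugopos → kugopes, mihdof → mihdef) change the last vowel to 'e'.
So kalulgas → kalulges.

kalulges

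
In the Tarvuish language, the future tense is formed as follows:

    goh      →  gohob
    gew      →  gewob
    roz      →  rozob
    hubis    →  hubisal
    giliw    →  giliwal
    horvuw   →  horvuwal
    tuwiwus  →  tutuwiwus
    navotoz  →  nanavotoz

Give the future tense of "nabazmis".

gew and giliw both end in -w yet inflect differently (gewob, giliwal), so the final letter is not what conditions the rule; the number of vowels is.
"nabazmis" has 3 vowels. The stems with 3 vowels (tuwiwus → tutuwiwus, navotoz → nanavotoz) repeat the first consonant+vowel as a prefix.
The other patterns: stems with 1 vowel add -ob; stems with 2 vowels add -al.
So nabazmis → nanabazmis.

nanabazmis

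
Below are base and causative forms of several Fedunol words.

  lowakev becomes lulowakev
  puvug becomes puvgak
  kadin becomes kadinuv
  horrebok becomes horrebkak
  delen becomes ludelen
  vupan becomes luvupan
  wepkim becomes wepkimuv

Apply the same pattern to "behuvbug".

behuvbgak

kadin and delen both end in -n yet inflect differently (kadinuv, ludelen), so the final letter is not what conditions the rule; the last vowel is.
"behuvbug" has last vowel 'u'. The one such stem in the data (puvug → puvgak) deletes the last vowel and adds -ak (as does horrebok), so the same rule applies.
So behuvbug → behuvbgak.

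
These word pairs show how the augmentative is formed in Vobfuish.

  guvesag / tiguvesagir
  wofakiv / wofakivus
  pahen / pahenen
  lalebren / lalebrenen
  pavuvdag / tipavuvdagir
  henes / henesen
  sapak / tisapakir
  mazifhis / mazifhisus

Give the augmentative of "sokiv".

sokivus

henes and mazifhis both end in -s yet inflect differently (henesen, mazifhisus), so the final letter is not what conditions the rule; the last vowel is.
"sokiv" has last vowel 'i'. The stems whose last vowel is 'i' (mazifhis → mazifhisus, wofakiv → wofakivus) add -us.
The other patterns: stems whose last vowel is 'a' add ti- … -ir around the stem; stems whose last vowel is 'e' add -en.
So sokiv → sokivus.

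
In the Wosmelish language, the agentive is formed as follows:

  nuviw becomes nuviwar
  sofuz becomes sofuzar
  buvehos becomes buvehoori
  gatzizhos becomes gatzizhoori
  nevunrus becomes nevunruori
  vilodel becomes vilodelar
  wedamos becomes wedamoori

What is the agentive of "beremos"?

beremoori

nevunrus and sofuz both have last vowel 'u' yet inflect differently (nevunruori, sofuzar), so the last vowel is not what conditions the rule; the final letter is.
"beremos" ends in -s. The stems ending in -s (wedamos → wedamoori, gatzizhos → gatzizhoori, nevunrus → nevunruori) drop the final letter and add -ori.
The other pattern: stems ending in -l, -w or -z add -ar.
So beremos → beremoori.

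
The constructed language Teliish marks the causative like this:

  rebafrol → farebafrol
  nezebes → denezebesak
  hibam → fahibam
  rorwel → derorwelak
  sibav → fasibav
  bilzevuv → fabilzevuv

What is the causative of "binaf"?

fabinaf

rorwel and rebafrol both end in -l yet inflect differently (derorwelak, farebafrol), so the final letter is not what conditions the rule; the last vowel is.
"binaf" has last vowel 'a'. The stems whose last vowel is 'a' (hibam → fahibam, sibav → fasibav) add the prefix fa-.
The other pattern: stems whose last vowel is 'e' add de- … -ak around the stem.
So binaf → fabinaf.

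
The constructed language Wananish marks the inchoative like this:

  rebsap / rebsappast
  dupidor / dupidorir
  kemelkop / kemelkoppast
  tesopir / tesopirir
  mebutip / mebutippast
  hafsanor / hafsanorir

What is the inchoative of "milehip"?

milehippast

tesopir and mebutip both have last vowel 'i' yet inflect differently (tesopirir, mebutippast), so the last vowel is not what conditions the rule; the final letter is.
"milehip" ends in -p. The stems ending in -p (rebsap → rebsappast, mebutip → mebutippast, kemelkop → kemelkoppast) double the final consonant and add -ast.
The other pattern: stems ending in -r add -ir.
So milehip → milehippast.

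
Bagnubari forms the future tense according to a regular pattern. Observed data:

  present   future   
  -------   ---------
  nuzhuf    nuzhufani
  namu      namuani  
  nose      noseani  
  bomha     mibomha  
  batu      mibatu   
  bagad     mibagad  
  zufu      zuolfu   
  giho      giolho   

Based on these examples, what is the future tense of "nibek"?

"nibek" begins with n-. The stems beginning with n- (nuzhuf → nuzhufani, namu → namuani, nose → noseani) add -ani.
The other patterns: stems beginning with b- add the prefix mi-; stems beginning with g- or z- insert -ol- after the first vowel.
So nibek → nibekani.

nibekani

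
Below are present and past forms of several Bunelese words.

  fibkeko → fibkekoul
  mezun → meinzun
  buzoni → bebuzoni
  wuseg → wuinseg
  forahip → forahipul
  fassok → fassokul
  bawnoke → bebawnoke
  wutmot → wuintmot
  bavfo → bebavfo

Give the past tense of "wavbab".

wainvbab

fibkeko and bavfo both end in -o yet inflect differently (fibkekoul, bebavfo), so the final letter is not what conditions the rule; the first letter is.
"wavbab" begins with w-. The stems beginning with w- (wuseg → wuinseg, wutmot → wuintmot) insert -in- after the first vowel.
So wavbab → wainvbab.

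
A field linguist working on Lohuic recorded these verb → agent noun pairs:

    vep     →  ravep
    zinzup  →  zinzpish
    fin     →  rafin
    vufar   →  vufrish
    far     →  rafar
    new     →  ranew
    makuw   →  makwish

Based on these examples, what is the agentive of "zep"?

razep

far and vufar both end in -r yet inflect differently (rafar, vufrish), so the final letter is not what conditions the rule; the number of vowels is.
"zep" has 1 vowel. The stems with 1 vowel (vep → ravep, far → rafar, fin → rafin) add the prefix ra-.
The other pattern: stems with 2 vowels delete the last vowel and add -ish.
So zep → razep.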